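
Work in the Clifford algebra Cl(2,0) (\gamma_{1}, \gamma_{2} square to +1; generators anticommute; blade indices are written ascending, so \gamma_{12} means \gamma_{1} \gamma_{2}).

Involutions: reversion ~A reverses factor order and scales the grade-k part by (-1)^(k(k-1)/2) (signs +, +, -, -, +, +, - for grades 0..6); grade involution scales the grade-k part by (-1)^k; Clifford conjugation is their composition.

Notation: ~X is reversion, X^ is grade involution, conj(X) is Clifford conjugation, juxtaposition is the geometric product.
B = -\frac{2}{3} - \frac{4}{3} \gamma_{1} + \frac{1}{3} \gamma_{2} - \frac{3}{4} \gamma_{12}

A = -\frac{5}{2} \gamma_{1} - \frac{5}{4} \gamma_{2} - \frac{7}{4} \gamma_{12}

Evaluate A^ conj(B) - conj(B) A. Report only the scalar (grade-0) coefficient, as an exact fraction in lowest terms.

first term: \frac{203}{48} - \frac{97}{48} \gamma_{1} + \frac{27}{8} \gamma_{2} - \frac{4}{3} \gamma_{12}
second term: -\frac{77}{48} + \frac{7}{48} \gamma_{1} + \frac{3}{8} \gamma_{2} - \frac{4}{3} \gamma_{12}
Answer: \frac{35}{6}


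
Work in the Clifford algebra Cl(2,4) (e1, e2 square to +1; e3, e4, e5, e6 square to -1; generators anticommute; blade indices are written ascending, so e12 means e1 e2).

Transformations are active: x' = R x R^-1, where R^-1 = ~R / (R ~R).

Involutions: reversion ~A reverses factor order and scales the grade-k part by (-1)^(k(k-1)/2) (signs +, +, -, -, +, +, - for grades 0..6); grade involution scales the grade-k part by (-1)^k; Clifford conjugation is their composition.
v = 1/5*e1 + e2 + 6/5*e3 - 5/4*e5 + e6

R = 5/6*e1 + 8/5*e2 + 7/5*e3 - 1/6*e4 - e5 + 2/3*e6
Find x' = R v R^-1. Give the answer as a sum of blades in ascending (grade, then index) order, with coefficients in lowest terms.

~R = 5/6*e1 + 8/5*e2 + 7/5*e3 - 1/6*e4 - e5 + 2/3*e6, and R ~R = -8/45, so R^-1 = ~R / (-8/45).
R v = -183/100 + 77/150*e12 + 18/25*e13 + 1/30*e14 - 101/120*e15 + 7/10*e16 + 13/25*e23 + 1/6*e24 - e25 + 14/15*e26 + 1/5*e34 - 11/20*e35 + 3/5*e36 + 5/24*e45 - 1/6*e46 - 1/6*e56
Answer: 2713/160*e1 + 1597/50*e2 + 11049/400*e3 - 549/160*e4 - 1547/80*e5 + 509/40*e6


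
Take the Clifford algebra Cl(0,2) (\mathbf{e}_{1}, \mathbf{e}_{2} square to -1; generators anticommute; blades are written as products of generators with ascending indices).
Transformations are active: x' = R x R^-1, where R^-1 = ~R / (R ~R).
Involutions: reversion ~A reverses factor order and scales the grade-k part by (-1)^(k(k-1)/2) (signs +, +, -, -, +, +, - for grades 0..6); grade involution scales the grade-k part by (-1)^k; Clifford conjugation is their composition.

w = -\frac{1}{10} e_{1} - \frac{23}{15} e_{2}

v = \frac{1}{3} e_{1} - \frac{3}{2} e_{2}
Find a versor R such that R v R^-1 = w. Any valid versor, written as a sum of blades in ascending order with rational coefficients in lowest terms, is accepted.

Key observation: q(v) = q(w) = -\frac{85}{36} (sandwiches preserve the norm), so R = v + w = \frac{7}{30} e_{1} - \frac{91}{30} e_{2} works whenever it is invertible — the component of v along it is kept and (v - w)/2 reverses, sending v to w.
Answer: \frac{7}{30} e_{1} - \frac{91}{30} e_{2}


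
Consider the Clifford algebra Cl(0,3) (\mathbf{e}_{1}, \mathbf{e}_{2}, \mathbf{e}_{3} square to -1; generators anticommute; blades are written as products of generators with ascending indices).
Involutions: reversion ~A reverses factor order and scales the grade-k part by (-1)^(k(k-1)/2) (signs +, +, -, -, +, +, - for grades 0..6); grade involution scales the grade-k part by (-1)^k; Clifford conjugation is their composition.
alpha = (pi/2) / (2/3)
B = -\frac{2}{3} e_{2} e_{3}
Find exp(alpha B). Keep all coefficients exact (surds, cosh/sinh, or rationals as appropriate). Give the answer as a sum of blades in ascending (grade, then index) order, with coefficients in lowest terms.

B^2 = (-\frac{2}{3})^2*(e_{2} e_{3})^2 = \frac{4}{9}*(-1) = -\frac{4}{9} (a basis 2-blade squares to minus the product of its generators' squares).
B^2 = -\frac{4}{9} — circular case — the even/odd split gives cos and sin: l = \frac{2}{3}, alpha*l = \frac{\pi}{2}, so exp(alpha B) = cos(\frac{\pi}{2}) + (sin(\frac{\pi}{2})/(\frac{2}{3}))*B = 0 + (\frac{3}{2})*B.
Answer: -e_{2} e_{3}


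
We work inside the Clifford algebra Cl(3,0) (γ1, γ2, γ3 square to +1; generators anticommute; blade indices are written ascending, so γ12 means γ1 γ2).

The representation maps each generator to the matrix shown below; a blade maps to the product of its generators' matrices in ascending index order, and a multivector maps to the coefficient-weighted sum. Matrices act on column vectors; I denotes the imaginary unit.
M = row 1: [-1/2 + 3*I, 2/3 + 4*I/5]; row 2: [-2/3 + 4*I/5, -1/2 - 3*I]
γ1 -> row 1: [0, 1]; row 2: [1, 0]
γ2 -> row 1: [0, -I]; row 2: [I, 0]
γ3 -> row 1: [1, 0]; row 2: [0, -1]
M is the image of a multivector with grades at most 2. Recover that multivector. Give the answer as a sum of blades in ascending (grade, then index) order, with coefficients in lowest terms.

Method: 1, rho(γ1), rho(γ2), rho(γ3) form a trace-orthogonal basis of the 2x2 complex matrices (tr(X Y) = 2 if X = Y, else 0), so M = m0*1 + m1*rho(γ1) + m2*rho(γ2) + m3*rho(γ3) with m0 = tr(M)/2 = -1/2, m1 = tr(M rho(γ1))/2 = 4*I/5, m2 = tr(M rho(γ2))/2 = 2*I/3, m3 = tr(M rho(γ3))/2 = 3*I.
Multiplying table entries, the bivector images are rho(γ12) = I*rho(γ3), rho(γ13) = -I*rho(γ2), rho(γ23) = I*rho(γ1); with real blade coefficients the real parts of m0..m3 are the coefficients of 1, γ1, γ2, γ3 and the imaginary parts give the bivectors (γ23: Im m1, γ13: -Im m2, γ12: Im m3).
Answer: -1/2 + 3*γ12 - 2/3*γ13 + 4/5*γ23


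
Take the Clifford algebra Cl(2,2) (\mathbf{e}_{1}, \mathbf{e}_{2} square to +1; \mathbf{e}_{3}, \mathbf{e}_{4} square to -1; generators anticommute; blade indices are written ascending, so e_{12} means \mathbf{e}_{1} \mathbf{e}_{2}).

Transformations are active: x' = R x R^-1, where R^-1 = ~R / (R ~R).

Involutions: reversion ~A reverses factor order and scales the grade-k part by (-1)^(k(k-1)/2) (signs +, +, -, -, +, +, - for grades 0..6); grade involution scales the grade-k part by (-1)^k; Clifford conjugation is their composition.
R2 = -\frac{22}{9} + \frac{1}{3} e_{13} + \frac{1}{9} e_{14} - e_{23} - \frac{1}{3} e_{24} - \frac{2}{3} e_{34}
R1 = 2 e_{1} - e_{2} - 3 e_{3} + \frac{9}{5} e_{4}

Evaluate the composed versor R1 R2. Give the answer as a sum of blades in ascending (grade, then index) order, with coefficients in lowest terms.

Distribute over the terms of R1 (each basis-blade product reordered to ascending indices, repeated generators contracted through their squares):
(2 e_{1}) R2 = -\frac{44}{9} e_{1} + \frac{2}{3} e_{3} + \frac{2}{9} e_{4} - 2 e_{123} - \frac{2}{3} e_{124} - \frac{4}{3} e_{134}
(-e_{2}) R2 = \frac{22}{9} e_{2} + e_{3} + \frac{1}{3} e_{4} + \frac{1}{3} e_{123} + \frac{1}{9} e_{124} + \frac{2}{3} e_{234}
(-3 e_{3}) R2 = -e_{1} + 3 e_{2} + \frac{22}{3} e_{3} - 2 e_{4} + \frac{1}{3} e_{134} - e_{234}
(\frac{9}{5} e_{4}) R2 = \frac{1}{5} e_{1} - \frac{3}{5} e_{2} - \frac{6}{5} e_{3} - \frac{22}{5} e_{4} + \frac{3}{5} e_{134} - \frac{9}{5} e_{234}
Summing the partial products and collecting blades:
Answer: -\frac{256}{45} e_{1} + \frac{218}{45} e_{2} + \frac{39}{5} e_{3} - \frac{263}{45} e_{4} - \frac{5}{3} e_{123} - \frac{5}{9} e_{124} - \frac{2}{5} e_{134} - \frac{32}{15} e_{234}


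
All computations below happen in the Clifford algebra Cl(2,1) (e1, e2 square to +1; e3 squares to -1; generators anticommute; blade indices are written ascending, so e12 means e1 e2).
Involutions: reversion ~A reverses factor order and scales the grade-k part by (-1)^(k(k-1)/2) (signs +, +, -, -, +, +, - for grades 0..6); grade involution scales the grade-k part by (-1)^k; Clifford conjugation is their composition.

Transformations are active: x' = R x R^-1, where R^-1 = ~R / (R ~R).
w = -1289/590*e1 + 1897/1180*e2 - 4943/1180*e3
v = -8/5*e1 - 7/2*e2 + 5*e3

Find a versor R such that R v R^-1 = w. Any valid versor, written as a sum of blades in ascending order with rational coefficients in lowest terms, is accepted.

A norm check does it: q(v) = q(w) = -1019/100, hence R = v + w = -2233/590*e1 - 2233/1180*e2 + 957/1180*e3 realises the map — parallel part kept, (v - w)/2 negated, v carried to w.
Answer: -2233/590*e1 - 2233/1180*e2 + 957/1180*e3


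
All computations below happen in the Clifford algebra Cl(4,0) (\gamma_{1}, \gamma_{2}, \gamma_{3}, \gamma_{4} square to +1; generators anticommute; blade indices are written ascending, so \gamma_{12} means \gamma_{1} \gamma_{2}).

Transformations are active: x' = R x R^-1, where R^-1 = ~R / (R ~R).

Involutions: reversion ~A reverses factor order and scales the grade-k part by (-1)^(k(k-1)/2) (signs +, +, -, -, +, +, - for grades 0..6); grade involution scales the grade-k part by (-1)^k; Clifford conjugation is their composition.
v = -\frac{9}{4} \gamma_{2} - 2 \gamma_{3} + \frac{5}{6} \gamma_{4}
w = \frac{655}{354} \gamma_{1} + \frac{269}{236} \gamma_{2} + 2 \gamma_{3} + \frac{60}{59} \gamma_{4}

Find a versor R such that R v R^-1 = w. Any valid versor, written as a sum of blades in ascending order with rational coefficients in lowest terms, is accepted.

Equal squares first: v^2 = w^2 = \frac{1405}{144}. Then v + w = \frac{655}{354} \gamma_{1} - \frac{131}{118} \gamma_{2} + \frac{655}{354} \gamma_{4} is a versor taking v to w, provided it is invertible.
Answer: \frac{655}{354} \gamma_{1} - \frac{131}{118} \gamma_{2} + \frac{655}{354} \gamma_{4}


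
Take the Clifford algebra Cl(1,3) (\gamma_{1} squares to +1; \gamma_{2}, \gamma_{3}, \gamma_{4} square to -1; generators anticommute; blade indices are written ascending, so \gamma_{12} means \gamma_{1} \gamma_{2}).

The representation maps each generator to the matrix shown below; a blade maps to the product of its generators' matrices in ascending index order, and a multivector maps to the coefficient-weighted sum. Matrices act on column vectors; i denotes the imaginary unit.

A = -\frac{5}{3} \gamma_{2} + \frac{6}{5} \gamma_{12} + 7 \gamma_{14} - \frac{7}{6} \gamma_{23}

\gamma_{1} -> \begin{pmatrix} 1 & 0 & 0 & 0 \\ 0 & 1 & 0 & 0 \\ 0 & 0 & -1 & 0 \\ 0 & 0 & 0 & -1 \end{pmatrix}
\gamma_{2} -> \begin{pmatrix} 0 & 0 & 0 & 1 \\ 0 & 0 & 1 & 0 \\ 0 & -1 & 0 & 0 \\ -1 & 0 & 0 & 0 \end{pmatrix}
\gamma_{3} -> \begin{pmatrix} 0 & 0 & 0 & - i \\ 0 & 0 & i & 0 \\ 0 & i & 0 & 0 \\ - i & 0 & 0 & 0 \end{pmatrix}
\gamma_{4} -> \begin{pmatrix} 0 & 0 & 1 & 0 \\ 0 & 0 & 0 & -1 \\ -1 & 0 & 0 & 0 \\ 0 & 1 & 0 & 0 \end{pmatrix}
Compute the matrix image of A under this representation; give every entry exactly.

Bivector images (products of the table entries): rho(\gamma_{12}) = rho(\gamma_{1})rho(\gamma_{2}) = \begin{pmatrix} 0 & 0 & 0 & 1 \\ 0 & 0 & 1 & 0 \\ 0 & 1 & 0 & 0 \\ 1 & 0 & 0 & 0 \end{pmatrix}; rho(\gamma_{14}) = rho(\gamma_{1})rho(\gamma_{4}) = \begin{pmatrix} 0 & 0 & 1 & 0 \\ 0 & 0 & 0 & -1 \\ 1 & 0 & 0 & 0 \\ 0 & -1 & 0 & 0 \end{pmatrix}; rho(\gamma_{23}) = rho(\gamma_{2})rho(\gamma_{3}) = \begin{pmatrix} - i & 0 & 0 & 0 \\ 0 & i & 0 & 0 \\ 0 & 0 & - i & 0 \\ 0 & 0 & 0 & i \end{pmatrix}.
M = (-\frac{5}{3})*rho(\gamma_{2}) + (\frac{6}{5})*rho(\gamma_{12}) + (7)*rho(\gamma_{14}) + (-\frac{7}{6})*rho(\gamma_{23}), summed entrywise:
Answer: \begin{pmatrix} \frac{7 i}{6} & 0 & 7 & - \frac{7}{15} \\ 0 & - \frac{7 i}{6} & - \frac{7}{15} & -7 \\ 7 & \frac{43}{15} & \frac{7 i}{6} & 0 \\ \frac{43}{15} & -7 & 0 & - \frac{7 i}{6} \end{pmatrix}


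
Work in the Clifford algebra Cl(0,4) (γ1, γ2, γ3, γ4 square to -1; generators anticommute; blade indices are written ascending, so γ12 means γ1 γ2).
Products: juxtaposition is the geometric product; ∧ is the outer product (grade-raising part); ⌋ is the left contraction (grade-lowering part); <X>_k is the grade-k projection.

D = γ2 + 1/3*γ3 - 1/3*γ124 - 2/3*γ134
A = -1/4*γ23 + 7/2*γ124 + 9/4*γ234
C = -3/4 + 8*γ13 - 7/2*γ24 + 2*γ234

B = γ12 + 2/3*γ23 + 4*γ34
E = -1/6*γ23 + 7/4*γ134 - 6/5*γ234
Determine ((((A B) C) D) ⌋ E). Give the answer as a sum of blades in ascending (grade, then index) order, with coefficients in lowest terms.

step 1: 1/6 - 9*γ2 - 5*γ4 - 1/4*γ13 + γ24 + 14*γ123 - 1/12*γ134
step 2: 43/8 + 545/4*γ2 + 2*γ3 - 325/12*γ4 + 1/6*γ12 + 73/48*γ13 - 28*γ14 + 10*γ23 - 4/3*γ24 + 18*γ34 + 1469/24*γ123 - 1/2*γ124 - 1423/16*γ134 + 1/3*γ234 - 71/8*γ1234
step 3: -1859/24 + 1567/144*γ1 + 131/24*γ2 + 401/12*γ3 + 413/72*γ4 - 2135/72*γ12 + 3115/72*γ13 - 3691/48*γ14 + 3491/48*γ23 - 245/18*γ24 + 2095/72*γ34 + 781/144*γ123 + 359/12*γ124 + 271/24*γ134 + 2713/144*γ234 + 67/48*γ1234
step 4: 6677/720 - 14665/288*γ1 + 2113/72*γ2 - 67579/576*γ3 + 16651/1440*γ4 - 2891/288*γ13 + 2807/48*γ14 + 14251/720*γ23 - 401/10*γ24 - 35981/2880*γ34 - 13013/96*γ134 + 1859/20*γ234
Answer: 6677/720 - 14665/288*γ1 + 2113/72*γ2 - 67579/576*γ3 + 16651/1440*γ4 - 2891/288*γ13 + 2807/48*γ14 + 14251/720*γ23 - 401/10*γ24 - 35981/2880*γ34 - 13013/96*γ134 + 1859/20*γ234


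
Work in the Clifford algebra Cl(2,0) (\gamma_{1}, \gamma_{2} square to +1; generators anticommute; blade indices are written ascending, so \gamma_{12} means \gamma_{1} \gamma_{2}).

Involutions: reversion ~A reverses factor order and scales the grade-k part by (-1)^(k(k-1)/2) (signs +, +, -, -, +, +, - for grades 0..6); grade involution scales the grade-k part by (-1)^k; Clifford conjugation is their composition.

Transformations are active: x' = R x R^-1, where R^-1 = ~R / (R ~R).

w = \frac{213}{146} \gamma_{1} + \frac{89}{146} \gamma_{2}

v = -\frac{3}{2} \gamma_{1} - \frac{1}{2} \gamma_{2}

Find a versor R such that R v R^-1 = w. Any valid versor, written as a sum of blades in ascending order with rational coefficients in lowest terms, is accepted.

Equal squares first: v^2 = w^2 = \frac{5}{2}. Then v + w = -\frac{3}{73} \gamma_{1} + \frac{8}{73} \gamma_{2} is a versor taking v to w, provided it is invertible.
Answer: -\frac{3}{73} \gamma_{1} + \frac{8}{73} \gamma_{2}


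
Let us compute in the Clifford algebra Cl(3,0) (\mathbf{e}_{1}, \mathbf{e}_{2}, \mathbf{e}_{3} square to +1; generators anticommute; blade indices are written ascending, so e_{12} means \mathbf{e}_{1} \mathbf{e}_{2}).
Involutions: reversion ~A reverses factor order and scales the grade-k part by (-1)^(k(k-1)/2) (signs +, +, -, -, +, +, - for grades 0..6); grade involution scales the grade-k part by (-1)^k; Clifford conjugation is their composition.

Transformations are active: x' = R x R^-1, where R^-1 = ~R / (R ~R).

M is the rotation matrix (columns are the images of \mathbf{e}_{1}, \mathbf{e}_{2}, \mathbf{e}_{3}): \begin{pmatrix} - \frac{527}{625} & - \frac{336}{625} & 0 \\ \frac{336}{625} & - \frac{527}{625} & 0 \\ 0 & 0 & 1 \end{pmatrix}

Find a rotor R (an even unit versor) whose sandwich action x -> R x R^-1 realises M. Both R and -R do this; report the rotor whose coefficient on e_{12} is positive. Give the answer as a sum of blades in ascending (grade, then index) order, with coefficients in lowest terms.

Method: write R = a + b12*e_{12} + b13*e_{13} + b23*e_{23} with a^2 + b12^2 + b13^2 + b23^2 = 1 (so R^-1 = ~R). Expanding the columns R e_j ~R gives tr M = 4a^2 - 1 and, from the antisymmetric part, M21 - M12 = -4a*b12, M13 - M31 = 4a*b13, M32 - M23 = -4a*b23.
Here tr M = -\frac{429}{625}, so a^2 = (1 + tr M)/4 = \frac{49}{625} and a = ±\frac{7}{25}. Taking a = \frac{7}{25}: M21 - M12 = \frac{672}{625}, M13 - M31 = 0, M32 - M23 = 0, giving b12 = -\frac{24}{25}, b13 = 0, b23 = 0, i.e. R = \frac{7}{25} - \frac{24}{25} e_{12}.
Its e_{12} coefficient is negative, so report the other preimage -R.
Answer: -\frac{7}{25} + \frac{24}{25} e_{12}. Key observation: the double cover Spin(3) -> SO(3) sends R and -R to the same matrix (trace -\frac{429}{625} here), so the stated sign of the e_{12} coefficient is what selects one sheet.


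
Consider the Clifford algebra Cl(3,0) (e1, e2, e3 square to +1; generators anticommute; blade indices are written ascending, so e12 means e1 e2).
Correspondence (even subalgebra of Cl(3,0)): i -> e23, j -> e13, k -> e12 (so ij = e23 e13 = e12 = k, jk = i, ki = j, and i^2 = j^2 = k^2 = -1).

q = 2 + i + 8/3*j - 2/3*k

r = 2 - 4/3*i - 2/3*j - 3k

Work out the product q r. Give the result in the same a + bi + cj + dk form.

In blades: q = 2 - 2/3*e12 + 8/3*e13 + e23, r = 2 - 3*e12 - 2/3*e13 - 4/3*e23.
Distribute q over r term by term (generator squares from the signature, products reordered to ascending indices): (2)*r = 4 - 6*e12 - 4/3*e13 - 8/3*e23; (-2/3*e12)*r = -2 - 4/3*e12 + 8/9*e13 - 4/9*e23; (8/3*e13)*r = 16/9 + 32/9*e12 + 16/3*e13 - 8*e23; (e23)*r = 4/3 - 2/3*e12 + 3*e13 + 2*e23.
Sum: 46/9 - 40/9*e12 + 71/9*e13 - 82/9*e23; translating back through the correspondence:
Answer: 46/9 - 82/9*i + 71/9*j - 40/9*k


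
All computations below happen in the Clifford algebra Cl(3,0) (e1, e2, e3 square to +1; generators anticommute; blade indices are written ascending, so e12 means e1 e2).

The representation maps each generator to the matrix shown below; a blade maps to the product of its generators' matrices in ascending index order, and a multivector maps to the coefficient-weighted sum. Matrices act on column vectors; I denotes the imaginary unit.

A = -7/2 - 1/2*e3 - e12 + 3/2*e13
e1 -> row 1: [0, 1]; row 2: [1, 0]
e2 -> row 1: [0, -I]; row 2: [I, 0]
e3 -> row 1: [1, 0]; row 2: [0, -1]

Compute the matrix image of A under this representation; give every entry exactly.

Bivector images (products of the table entries): rho(e12) = rho(e1)rho(e2) = row 1: [I, 0]; row 2: [0, -I]; rho(e13) = rho(e1)rho(e3) = row 1: [0, -1]; row 2: [1, 0].
M = (-7/2)*1 + (-1/2)*rho(e3) + (-1)*rho(e12) + (3/2)*rho(e13), summed entrywise (1 is the identity matrix):
Answer: row 1: [-4 - I, -3/2]; row 2: [3/2, -3 + I]


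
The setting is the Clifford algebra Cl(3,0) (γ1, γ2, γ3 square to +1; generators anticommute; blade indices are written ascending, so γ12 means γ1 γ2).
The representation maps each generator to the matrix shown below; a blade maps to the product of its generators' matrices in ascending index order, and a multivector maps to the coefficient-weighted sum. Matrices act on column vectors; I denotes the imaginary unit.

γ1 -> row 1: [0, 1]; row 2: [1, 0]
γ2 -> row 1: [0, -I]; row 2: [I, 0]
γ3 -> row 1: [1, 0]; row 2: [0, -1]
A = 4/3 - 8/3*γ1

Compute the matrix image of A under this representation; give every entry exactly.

M = (4/3)*1 + (-8/3)*rho(γ1), summed entrywise (1 is the identity matrix):
Answer: row 1: [4/3, -8/3]; row 2: [-8/3, 4/3]


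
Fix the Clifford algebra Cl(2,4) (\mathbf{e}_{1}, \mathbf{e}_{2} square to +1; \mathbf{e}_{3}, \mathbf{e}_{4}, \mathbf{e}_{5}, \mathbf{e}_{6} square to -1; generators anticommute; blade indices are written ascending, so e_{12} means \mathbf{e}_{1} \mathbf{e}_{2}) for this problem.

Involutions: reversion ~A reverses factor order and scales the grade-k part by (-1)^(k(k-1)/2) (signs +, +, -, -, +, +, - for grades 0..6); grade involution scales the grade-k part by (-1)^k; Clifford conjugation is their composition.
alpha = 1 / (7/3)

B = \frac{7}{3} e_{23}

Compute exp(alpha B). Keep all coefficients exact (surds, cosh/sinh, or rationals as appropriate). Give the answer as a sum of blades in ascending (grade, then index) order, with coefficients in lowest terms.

B^2 = (\frac{7}{3})^2*(e_{23})^2 = \frac{49}{9}*(+1) = \frac{49}{9} (a basis 2-blade squares to minus the product of its generators' squares).
B^2 = \frac{49}{9} — hyperbolic case — the even/odd split gives cosh and sinh: l = \frac{7}{3}, alpha*l = 1, so exp(alpha B) = cosh(1) + (sinh(1)/(\frac{7}{3}))*B = \cosh{\left(1 \right)} + (\frac{3 \sinh{\left(1 \right)}}{7})*B.
Answer: \cosh{\left(1 \right)} + \sinh{\left(1 \right)} e_{23}


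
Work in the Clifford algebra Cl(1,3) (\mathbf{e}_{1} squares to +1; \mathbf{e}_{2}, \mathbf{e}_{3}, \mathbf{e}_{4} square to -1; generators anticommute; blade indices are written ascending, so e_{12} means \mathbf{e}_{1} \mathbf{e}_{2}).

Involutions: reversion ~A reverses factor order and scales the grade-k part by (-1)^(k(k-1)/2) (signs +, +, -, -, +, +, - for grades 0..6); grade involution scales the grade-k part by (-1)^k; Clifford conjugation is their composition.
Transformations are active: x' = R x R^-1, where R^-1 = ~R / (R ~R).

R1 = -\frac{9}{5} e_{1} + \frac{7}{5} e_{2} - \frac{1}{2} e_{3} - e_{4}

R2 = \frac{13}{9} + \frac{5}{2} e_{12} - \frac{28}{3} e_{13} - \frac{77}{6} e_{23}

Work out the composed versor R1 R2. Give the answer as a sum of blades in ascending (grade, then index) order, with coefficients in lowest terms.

Distribute over the terms of R1 (each basis-blade product reordered to ascending indices, repeated generators contracted through their squares):
(-\frac{9}{5} e_{1}) R2 = -\frac{13}{5} e_{1} - \frac{9}{2} e_{2} + \frac{84}{5} e_{3} + \frac{231}{10} e_{123}
(\frac{7}{5} e_{2}) R2 = \frac{7}{2} e_{1} + \frac{91}{45} e_{2} + \frac{539}{30} e_{3} + \frac{196}{15} e_{123}
(-\frac{1}{2} e_{3}) R2 = \frac{14}{3} e_{1} + \frac{77}{12} e_{2} - \frac{13}{18} e_{3} - \frac{5}{4} e_{123}
(-e_{4}) R2 = -\frac{13}{9} e_{4} - \frac{5}{2} e_{124} + \frac{28}{3} e_{134} + \frac{77}{6} e_{234}
Summing the partial products and collecting blades:
Answer: \frac{167}{30} e_{1} + \frac{709}{180} e_{2} + \frac{1532}{45} e_{3} - \frac{13}{9} e_{4} + \frac{419}{12} e_{123} - \frac{5}{2} e_{124} + \frac{28}{3} e_{134} + \frac{77}{6} e_{234}


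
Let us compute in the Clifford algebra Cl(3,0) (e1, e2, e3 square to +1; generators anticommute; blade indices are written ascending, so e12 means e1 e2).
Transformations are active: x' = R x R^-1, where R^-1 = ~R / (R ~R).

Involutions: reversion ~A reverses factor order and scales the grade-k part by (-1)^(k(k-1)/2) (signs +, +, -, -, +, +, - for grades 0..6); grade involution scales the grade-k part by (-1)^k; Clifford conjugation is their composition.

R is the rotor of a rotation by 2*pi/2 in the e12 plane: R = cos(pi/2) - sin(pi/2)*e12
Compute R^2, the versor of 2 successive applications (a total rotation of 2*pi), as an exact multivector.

Half-angle bookkeeping: 2 applications in e12 add up to rotor phase 2*pi/2 = pi, so R^2 = cos(pi) - sin(pi)*e12.
cos(pi) = -1 and sin(pi) = 0, so R^2 = -1. The total rotation 2*pi is 1 full turn, so every vector returns to itself, yet the rotor is -1, on the OTHER sheet of the double cover (an odd number of 2*pi turns).
Answer: -1


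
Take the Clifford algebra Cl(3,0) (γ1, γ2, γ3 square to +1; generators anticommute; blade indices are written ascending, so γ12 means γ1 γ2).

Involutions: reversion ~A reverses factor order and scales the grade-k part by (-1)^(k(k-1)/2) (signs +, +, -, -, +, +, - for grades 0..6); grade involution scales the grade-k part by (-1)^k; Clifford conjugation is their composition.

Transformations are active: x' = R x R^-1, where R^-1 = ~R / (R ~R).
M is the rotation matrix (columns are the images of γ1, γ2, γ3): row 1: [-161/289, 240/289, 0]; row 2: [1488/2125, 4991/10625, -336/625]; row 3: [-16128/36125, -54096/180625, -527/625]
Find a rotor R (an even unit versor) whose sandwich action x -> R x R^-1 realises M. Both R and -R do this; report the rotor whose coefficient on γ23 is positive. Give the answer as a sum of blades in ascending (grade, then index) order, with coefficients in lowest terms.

Method: write R = a + b12*γ12 + b13*γ13 + b23*γ23 with a^2 + b12^2 + b13^2 + b23^2 = 1 (so R^-1 = ~R). Expanding the columns R e_j ~R gives tr M = 4a^2 - 1 and, from the antisymmetric part, M21 - M12 = -4a*b12, M13 - M31 = 4a*b13, M32 - M23 = -4a*b23.
Here tr M = -168081/180625, so a^2 = (1 + tr M)/4 = 3136/180625 and a = ±56/425. Taking a = 56/425: M21 - M12 = -4704/36125, M13 - M31 = 16128/36125, M32 - M23 = 43008/180625, giving b12 = 21/85, b13 = 72/85, b23 = -192/425, i.e. R = 56/425 + 21/85*γ12 + 72/85*γ13 - 192/425*γ23.
Its γ23 coefficient is negative, so report the other preimage -R.
Answer: -56/425 - 21/85*γ12 - 72/85*γ13 + 192/425*γ23. Key observation: the double cover Spin(3) -> SO(3) sends R and -R to the same matrix (trace -168081/180625 here), so the stated sign of the γ23 coefficient is what selects one sheet.


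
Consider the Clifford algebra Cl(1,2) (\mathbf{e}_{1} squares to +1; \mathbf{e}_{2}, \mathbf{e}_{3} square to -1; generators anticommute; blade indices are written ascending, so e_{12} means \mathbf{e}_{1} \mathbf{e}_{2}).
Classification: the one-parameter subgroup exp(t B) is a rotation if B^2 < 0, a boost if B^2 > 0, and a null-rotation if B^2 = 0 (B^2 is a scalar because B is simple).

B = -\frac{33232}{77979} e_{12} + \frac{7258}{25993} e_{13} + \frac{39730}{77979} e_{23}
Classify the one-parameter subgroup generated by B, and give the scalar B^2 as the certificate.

B^2 term by term: the squares give (-\frac{33232}{77979})^2*(e_{12})^2 + (\frac{7258}{25993})^2*(e_{13})^2 + (\frac{39730}{77979})^2*(e_{23})^2 = \frac{1104365824}{6080724441}*(+1) + \frac{52678564}{675636049}*(+1) + \frac{1578472900}{6080724441}*(-1) = 0 (each basis 2-blade squares to minus the product of its generators' squares); cross terms between blades sharing an index anticommute and cancel. So B^2 = 0.
Answer: null-rotation, certificate B^2 = 0. Note: conjugating B changes its blade decomposition but never the scalar B^2 = 0, whose sign settles the classification.


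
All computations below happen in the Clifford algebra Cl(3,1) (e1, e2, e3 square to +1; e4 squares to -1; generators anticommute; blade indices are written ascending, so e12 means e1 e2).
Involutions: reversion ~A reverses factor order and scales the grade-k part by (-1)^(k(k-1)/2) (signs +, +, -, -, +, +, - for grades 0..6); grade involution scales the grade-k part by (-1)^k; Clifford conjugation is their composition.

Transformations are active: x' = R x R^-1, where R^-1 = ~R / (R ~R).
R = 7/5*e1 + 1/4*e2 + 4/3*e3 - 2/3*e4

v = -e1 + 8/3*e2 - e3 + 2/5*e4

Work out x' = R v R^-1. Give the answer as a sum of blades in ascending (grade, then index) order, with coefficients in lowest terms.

~R = 7/5*e1 + 1/4*e2 + 4/3*e3 - 2/3*e4, and R ~R = 4027/1200, so R^-1 = ~R / (4027/1200).
R v = -9/5 + 239/60*e12 - 1/15*e13 - 8/75*e14 - 137/36*e23 + 169/90*e24 - 2/15*e34
Answer: -2021/4027*e1 - 35456/12081*e2 - 1733/4027*e3 + 6346/20135*e4


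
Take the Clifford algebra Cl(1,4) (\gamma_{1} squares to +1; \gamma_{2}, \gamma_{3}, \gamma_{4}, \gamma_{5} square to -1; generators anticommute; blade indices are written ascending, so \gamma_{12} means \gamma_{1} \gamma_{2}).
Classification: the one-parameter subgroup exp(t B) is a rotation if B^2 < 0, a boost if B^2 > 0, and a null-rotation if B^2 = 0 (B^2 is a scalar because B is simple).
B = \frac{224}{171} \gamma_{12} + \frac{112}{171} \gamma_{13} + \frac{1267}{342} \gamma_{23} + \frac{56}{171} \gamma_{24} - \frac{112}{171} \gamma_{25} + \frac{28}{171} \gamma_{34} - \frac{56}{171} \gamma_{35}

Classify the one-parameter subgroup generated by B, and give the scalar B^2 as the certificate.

B^2 term by term: the squares give (\frac{224}{171})^2*(\gamma_{12})^2 + (\frac{112}{171})^2*(\gamma_{13})^2 + (\frac{1267}{342})^2*(\gamma_{23})^2 + (\frac{56}{171})^2*(\gamma_{24})^2 + (-\frac{112}{171})^2*(\gamma_{25})^2 + (\frac{28}{171})^2*(\gamma_{34})^2 + (-\frac{56}{171})^2*(\gamma_{35})^2 = \frac{50176}{29241}*(+1) + \frac{12544}{29241}*(+1) + \frac{1605289}{116964}*(-1) + \frac{3136}{29241}*(-1) + \frac{12544}{29241}*(-1) + \frac{784}{29241}*(-1) + \frac{3136}{29241}*(-1) = -\frac{49}{4} (each basis 2-blade squares to minus the product of its generators' squares); cross terms between blades sharing an index anticommute and cancel; the commuting (index-disjoint) pairs give grade-4 terms 2*c*c'*(blade product), which cancel blade by blade — \gamma_{1234}: \frac{12544}{29241} - \frac{12544}{29241} = 0; \gamma_{1235}: -\frac{25088}{29241} + \frac{25088}{29241} = 0; \gamma_{2345}: \frac{6272}{29241} - \frac{6272}{29241} = 0 — confirming B is simple. So B^2 = -\frac{49}{4}.
Answer: rotation, certificate B^2 = -\frac{49}{4}. B^2 = -\frac{49}{4} is basis-independent, so its sign is the whole story.


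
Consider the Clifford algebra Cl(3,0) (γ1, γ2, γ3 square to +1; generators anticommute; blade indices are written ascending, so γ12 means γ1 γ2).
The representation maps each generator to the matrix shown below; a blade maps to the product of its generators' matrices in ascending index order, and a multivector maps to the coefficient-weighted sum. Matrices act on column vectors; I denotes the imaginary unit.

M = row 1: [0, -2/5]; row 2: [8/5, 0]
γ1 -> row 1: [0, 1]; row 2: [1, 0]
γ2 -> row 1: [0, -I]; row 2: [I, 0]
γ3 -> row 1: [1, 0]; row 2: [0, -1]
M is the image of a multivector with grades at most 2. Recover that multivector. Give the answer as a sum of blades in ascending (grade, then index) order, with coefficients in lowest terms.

Method: 1, rho(γ1), rho(γ2), rho(γ3) form a trace-orthogonal basis of the 2x2 complex matrices (tr(X Y) = 2 if X = Y, else 0), so M = m0*1 + m1*rho(γ1) + m2*rho(γ2) + m3*rho(γ3) with m0 = tr(M)/2 = 0, m1 = tr(M rho(γ1))/2 = 3/5, m2 = tr(M rho(γ2))/2 = -I, m3 = tr(M rho(γ3))/2 = 0.
Multiplying table entries, the bivector images are rho(γ12) = I*rho(γ3), rho(γ13) = -I*rho(γ2), rho(γ23) = I*rho(γ1); with real blade coefficients the real parts of m0..m3 are the coefficients of 1, γ1, γ2, γ3 and the imaginary parts give the bivectors (γ23: Im m1, γ13: -Im m2, γ12: Im m3).
Answer: 3/5*γ1 + γ13


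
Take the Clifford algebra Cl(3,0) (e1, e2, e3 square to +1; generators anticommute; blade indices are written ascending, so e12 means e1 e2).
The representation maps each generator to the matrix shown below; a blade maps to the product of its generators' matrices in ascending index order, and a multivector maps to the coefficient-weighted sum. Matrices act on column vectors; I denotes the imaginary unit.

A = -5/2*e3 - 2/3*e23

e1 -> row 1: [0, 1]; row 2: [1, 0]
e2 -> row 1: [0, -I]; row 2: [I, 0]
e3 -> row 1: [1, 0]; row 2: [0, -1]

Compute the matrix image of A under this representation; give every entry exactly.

Bivector images (products of the table entries): rho(e23) = rho(e2)rho(e3) = row 1: [0, I]; row 2: [I, 0].
M = (-5/2)*rho(e3) + (-2/3)*rho(e23), summed entrywise:
Answer: row 1: [-5/2, -2*I/3]; row 2: [-2*I/3, 5/2]


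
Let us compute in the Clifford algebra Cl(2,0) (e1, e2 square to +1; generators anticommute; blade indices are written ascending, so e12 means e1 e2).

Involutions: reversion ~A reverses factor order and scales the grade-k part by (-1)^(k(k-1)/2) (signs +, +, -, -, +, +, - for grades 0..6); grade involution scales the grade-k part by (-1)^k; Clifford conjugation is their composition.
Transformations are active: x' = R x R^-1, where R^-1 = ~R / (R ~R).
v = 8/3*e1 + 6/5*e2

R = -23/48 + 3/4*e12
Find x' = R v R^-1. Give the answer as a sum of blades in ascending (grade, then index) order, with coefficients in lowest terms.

~R = -23/48 - 3/4*e12, and R ~R = 1825/2304, so R^-1 = ~R / (1825/2304).
R v = -17/45*e1 - 103/40*e2
Answer: -60488/27375*e1 + 17478/9125*e2


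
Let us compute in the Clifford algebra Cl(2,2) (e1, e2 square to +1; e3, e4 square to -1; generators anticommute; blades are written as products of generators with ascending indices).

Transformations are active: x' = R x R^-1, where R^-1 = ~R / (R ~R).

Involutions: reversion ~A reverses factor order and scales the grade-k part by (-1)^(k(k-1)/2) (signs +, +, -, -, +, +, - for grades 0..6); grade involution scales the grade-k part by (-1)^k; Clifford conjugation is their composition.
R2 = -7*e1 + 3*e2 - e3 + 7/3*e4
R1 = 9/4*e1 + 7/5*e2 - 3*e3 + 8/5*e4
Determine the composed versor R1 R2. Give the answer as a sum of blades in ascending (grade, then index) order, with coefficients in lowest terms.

Distribute over the terms of R1 (each basis-blade product reordered to ascending indices, repeated generators contracted through their squares):
(9/4*e1) R2 = -63/4 + 27/4*e1 e2 - 9/4*e1 e3 + 21/4*e1 e4
(7/5*e2) R2 = 21/5 + 49/5*e1 e2 - 7/5*e2 e3 + 49/15*e2 e4
(-3*e3) R2 = -3 - 21*e1 e3 + 9*e2 e3 - 7*e3 e4
(8/5*e4) R2 = -56/15 + 56/5*e1 e4 - 24/5*e2 e4 + 8/5*e3 e4
Summing the partial products and collecting blades:
Answer: -1097/60 + 331/20*e1 e2 - 93/4*e1 e3 + 329/20*e1 e4 + 38/5*e2 e3 - 23/15*e2 e4 - 27/5*e3 e4


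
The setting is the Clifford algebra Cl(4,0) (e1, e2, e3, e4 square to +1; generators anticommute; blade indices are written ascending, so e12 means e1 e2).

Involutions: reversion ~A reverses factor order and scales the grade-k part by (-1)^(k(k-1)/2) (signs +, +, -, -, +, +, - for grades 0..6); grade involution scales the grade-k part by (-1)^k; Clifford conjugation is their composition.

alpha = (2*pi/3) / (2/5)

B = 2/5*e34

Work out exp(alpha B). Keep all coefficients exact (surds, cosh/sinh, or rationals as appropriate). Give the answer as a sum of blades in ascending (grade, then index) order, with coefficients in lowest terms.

B^2 = (2/5)^2*(e34)^2 = 4/25*(-1) = -4/25 (a basis 2-blade squares to minus the product of its generators' squares).
B^2 = -4/25 — B^2 < 0, so the exponential closes trigonometrically: l = 2/5, alpha*l = 2*pi/3, so exp(alpha B) = cos(2*pi/3) + (sin(2*pi/3)/(2/5))*B = -1/2 + (5*sqrt(3)/4)*B.
Answer: -1/2 + sqrt(3)/2*e34


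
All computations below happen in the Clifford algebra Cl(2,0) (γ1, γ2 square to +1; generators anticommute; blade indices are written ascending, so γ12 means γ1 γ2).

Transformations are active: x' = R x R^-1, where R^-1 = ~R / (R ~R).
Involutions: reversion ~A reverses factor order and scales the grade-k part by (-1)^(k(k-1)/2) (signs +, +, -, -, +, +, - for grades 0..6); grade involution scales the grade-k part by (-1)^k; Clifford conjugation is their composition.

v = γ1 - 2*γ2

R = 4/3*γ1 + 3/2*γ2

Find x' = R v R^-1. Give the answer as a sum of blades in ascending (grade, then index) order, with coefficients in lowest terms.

~R = 4/3*γ1 + 3/2*γ2, and R ~R = 145/36, so R^-1 = ~R / (145/36).
R v = -5/3 - 25/6*γ12
Answer: -61/29*γ1 + 22/29*γ2


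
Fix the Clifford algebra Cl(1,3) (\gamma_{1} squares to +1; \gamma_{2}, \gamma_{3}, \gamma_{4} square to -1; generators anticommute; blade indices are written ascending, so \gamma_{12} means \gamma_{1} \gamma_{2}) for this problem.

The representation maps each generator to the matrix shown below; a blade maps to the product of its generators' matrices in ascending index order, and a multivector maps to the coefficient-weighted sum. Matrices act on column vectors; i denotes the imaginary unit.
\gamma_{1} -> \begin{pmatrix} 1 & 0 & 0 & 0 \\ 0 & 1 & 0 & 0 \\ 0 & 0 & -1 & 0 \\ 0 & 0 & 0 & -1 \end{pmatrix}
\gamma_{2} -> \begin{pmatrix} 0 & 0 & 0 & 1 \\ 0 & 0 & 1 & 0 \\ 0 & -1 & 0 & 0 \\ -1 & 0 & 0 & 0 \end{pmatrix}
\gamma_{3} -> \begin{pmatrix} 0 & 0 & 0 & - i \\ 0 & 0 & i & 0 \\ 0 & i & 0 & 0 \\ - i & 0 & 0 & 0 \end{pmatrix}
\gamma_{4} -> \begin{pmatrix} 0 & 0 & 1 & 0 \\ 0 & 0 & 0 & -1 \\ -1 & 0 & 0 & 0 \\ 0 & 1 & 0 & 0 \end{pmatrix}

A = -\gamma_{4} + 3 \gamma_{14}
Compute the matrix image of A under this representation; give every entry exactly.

Bivector images (products of the table entries): rho(\gamma_{14}) = rho(\gamma_{1})rho(\gamma_{4}) = \begin{pmatrix} 0 & 0 & 1 & 0 \\ 0 & 0 & 0 & -1 \\ 1 & 0 & 0 & 0 \\ 0 & -1 & 0 & 0 \end{pmatrix}.
M = (-1)*rho(\gamma_{4}) + (3)*rho(\gamma_{14}), summed entrywise:
Answer: \begin{pmatrix} 0 & 0 & 2 & 0 \\ 0 & 0 & 0 & -2 \\ 4 & 0 & 0 & 0 \\ 0 & -4 & 0 & 0 \end{pmatrix}


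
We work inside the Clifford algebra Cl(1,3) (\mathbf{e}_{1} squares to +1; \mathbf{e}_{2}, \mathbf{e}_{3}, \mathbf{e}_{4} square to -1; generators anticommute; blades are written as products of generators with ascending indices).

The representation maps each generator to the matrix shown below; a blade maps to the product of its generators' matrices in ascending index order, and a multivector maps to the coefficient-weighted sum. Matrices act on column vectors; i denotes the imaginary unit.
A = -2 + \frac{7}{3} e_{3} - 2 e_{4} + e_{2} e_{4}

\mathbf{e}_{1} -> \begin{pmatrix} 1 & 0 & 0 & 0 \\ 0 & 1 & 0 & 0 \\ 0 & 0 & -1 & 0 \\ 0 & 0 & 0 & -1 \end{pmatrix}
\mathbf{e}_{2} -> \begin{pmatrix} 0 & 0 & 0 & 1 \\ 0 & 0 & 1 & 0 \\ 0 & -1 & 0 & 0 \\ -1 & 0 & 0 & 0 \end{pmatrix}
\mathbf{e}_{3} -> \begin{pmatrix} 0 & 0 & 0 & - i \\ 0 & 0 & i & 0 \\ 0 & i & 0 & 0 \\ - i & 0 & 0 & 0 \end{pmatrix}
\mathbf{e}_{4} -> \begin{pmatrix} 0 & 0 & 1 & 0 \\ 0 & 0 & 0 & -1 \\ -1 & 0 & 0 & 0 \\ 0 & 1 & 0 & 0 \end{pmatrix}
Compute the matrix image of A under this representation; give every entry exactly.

Bivector images (products of the table entries): rho(e_{2} e_{4}) = rho(\mathbf{e}_{2})rho(\mathbf{e}_{4}) = \begin{pmatrix} 0 & 1 & 0 & 0 \\ -1 & 0 & 0 & 0 \\ 0 & 0 & 0 & 1 \\ 0 & 0 & -1 & 0 \end{pmatrix}.
M = (-2)*1 + (\frac{7}{3})*rho(e_{3}) + (-2)*rho(e_{4}) + (1)*rho(e_{2} e_{4}), summed entrywise (1 is the identity matrix):
Answer: \begin{pmatrix} -2 & 1 & -2 & - \frac{7 i}{3} \\ -1 & -2 & \frac{7 i}{3} & 2 \\ 2 & \frac{7 i}{3} & -2 & 1 \\ - \frac{7 i}{3} & -2 & -1 & -2 \end{pmatrix}


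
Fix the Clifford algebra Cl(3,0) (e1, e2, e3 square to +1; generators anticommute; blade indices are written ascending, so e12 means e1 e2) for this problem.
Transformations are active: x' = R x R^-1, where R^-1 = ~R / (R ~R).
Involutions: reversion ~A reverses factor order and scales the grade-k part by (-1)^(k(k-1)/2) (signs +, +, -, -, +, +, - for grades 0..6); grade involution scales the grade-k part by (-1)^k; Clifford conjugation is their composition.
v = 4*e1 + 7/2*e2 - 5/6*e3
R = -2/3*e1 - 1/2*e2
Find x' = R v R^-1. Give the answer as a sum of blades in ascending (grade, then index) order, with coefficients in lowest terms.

~R = -2/3*e1 - 1/2*e2, and R ~R = 25/36, so R^-1 = ~R / (25/36).
R v = -53/12 - 1/3*e12 + 5/9*e13 + 5/12*e23
Answer: 112/25*e1 + 143/50*e2 + 5/6*e3


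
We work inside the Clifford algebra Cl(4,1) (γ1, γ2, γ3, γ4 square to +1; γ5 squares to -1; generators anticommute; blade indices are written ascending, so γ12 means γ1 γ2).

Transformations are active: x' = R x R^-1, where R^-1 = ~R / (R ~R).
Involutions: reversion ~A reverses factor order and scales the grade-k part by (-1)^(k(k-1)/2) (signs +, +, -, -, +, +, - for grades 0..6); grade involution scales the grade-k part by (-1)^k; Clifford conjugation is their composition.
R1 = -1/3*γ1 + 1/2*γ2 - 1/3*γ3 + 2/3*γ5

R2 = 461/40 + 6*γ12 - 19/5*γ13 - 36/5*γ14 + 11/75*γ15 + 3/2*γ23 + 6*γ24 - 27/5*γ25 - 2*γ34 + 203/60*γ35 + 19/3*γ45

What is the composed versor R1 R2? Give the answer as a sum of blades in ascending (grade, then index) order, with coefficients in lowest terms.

Distribute over the terms of R1 (each basis-blade product reordered to ascending indices, repeated generators contracted through their squares):
(-1/3*γ1) R2 = -461/120*γ1 - 2*γ2 + 19/15*γ3 + 12/5*γ4 - 11/225*γ5 - 1/2*γ123 - 2*γ124 + 9/5*γ125 + 2/3*γ134 - 203/180*γ135 - 19/9*γ145
(1/2*γ2) R2 = -3*γ1 + 461/80*γ2 + 3/4*γ3 + 3*γ4 - 27/10*γ5 + 19/10*γ123 + 18/5*γ124 - 11/150*γ125 - γ234 + 203/120*γ235 + 19/6*γ245
(-1/3*γ3) R2 = -19/15*γ1 + 1/2*γ2 - 461/120*γ3 + 2/3*γ4 - 203/180*γ5 - 2*γ123 - 12/5*γ134 + 11/225*γ135 + 2*γ234 - 9/5*γ235 - 19/9*γ345
(2/3*γ5) R2 = 22/225*γ1 - 18/5*γ2 + 203/90*γ3 + 38/9*γ4 + 461/60*γ5 + 4*γ125 - 38/15*γ135 - 24/5*γ145 + γ235 + 4*γ245 - 4/3*γ345
Summing the partial products and collecting blades:
Answer: -14419/1800*γ1 + 53/80*γ2 + 31/72*γ3 + 463/45*γ4 + 571/150*γ5 - 3/5*γ123 + 8/5*γ124 + 859/150*γ125 - 26/15*γ134 - 3251/900*γ135 - 311/45*γ145 + γ234 + 107/120*γ235 + 43/6*γ245 - 31/9*γ345


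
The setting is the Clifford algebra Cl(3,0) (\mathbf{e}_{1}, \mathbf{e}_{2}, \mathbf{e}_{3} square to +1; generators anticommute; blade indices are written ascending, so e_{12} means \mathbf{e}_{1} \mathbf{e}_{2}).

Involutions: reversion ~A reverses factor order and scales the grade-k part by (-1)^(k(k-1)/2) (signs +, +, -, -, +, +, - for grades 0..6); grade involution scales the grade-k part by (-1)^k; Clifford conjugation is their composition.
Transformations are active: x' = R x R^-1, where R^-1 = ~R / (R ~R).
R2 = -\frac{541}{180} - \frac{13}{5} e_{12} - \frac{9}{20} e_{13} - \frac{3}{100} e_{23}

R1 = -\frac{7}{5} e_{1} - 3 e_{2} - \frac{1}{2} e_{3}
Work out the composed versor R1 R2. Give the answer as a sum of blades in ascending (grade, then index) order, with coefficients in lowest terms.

Distribute over the terms of R1 (each basis-blade product reordered to ascending indices, repeated generators contracted through their squares):
(-\frac{7}{5} e_{1}) R2 = \frac{3787}{900} e_{1} + \frac{91}{25} e_{2} + \frac{63}{100} e_{3} + \frac{21}{500} e_{123}
(-3 e_{2}) R2 = -\frac{39}{5} e_{1} + \frac{541}{60} e_{2} + \frac{9}{100} e_{3} - \frac{27}{20} e_{123}
(-\frac{1}{2} e_{3}) R2 = -\frac{9}{40} e_{1} - \frac{3}{200} e_{2} + \frac{541}{360} e_{3} + \frac{13}{10} e_{123}
Summing the partial products and collecting blades:
Answer: -\frac{6871}{1800} e_{1} + \frac{1517}{120} e_{2} + \frac{4001}{1800} e_{3} - \frac{1}{125} e_{123}
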